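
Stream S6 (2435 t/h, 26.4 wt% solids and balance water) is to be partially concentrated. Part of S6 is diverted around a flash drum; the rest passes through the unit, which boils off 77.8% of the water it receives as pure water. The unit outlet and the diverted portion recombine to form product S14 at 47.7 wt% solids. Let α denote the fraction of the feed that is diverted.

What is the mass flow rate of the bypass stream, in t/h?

536.1 t/h

All 2435×0.264 = 642.84 t/h of solids reaches S14, so S14 = 642.84/0.477 = 1347.7 t/h and vapour = 1087.3 t/h.
The evaporator receives (1−α)·2435 of feed at 0.736 water and removes 0.778 of that water:
0.778×0.736×(1−α)×2435 = 1087.3
(1−α) = 1087.3/1394.3 = 0.7798;  α = 0.2202.
Bypass flow = 0.2202×2435 = 536.1 t/h.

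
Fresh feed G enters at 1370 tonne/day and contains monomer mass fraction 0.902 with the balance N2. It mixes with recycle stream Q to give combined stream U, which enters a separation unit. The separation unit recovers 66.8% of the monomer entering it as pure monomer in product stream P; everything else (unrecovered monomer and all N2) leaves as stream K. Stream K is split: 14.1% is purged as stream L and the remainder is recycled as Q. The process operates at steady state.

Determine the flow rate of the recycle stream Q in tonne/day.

N2 enters only via G and leaves only via the purge: 1370×0.098 = 0.141×(N2 in K), and the separation unit passes all N2, so N2 in U = N2 in K = 952.2 tonne/day.
monomer in U: m_A = 1370×0.902 + (1−0.141)·(1−0.668)·m_A, so m_A = 1235.7/0.7148 = 1728.8 tonne/day.
K = (1−0.668)×1728.8 + 952.2 = 1526.1 tonne/day.
Recycle Q = (1−0.141)×1526.1 = 1311 tonne/day.

1311 tonne/day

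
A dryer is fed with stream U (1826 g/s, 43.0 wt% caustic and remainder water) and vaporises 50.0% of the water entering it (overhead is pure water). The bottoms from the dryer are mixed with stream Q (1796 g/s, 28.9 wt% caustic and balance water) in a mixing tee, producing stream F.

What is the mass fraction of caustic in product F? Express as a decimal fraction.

Vapour removed = 0.500×0.570×1826 = 520.41 g/s; concentrate = 1305.6 g/s.
caustic reaching the mixer = 785.18 (from concentrate) + 1796×0.289 = 1304.2 g/s.
Product flow = 1305.6 + 1796 = 3101.6 g/s; caustic fraction = 0.421.

0.421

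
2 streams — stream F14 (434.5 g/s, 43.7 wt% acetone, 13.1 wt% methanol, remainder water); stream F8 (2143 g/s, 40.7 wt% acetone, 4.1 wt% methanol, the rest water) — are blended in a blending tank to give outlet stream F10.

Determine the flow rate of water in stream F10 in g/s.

water out = water in = 434.5×0.432 + 2143×0.552 = 1370.6 g/s.

1371 g/s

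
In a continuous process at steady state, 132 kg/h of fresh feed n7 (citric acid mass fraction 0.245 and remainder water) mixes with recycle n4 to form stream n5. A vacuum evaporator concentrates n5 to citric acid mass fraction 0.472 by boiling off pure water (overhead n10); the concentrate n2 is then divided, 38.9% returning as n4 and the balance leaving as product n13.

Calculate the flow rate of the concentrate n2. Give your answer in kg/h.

112.1 kg/h

Overall citric acid balance (none leaves overhead): citric acid in fresh feed = citric acid in product, i.e. 132×0.245 = (1−0.389)·n2·0.472.
n2 = 32.34/(0.472×0.611) = 112.14 kg/h.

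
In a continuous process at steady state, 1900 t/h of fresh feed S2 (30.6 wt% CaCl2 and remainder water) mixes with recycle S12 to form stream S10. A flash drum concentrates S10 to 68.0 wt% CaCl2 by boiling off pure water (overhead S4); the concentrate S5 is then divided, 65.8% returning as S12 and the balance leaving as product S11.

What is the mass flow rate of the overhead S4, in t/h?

1045 t/h

Overall CaCl2 balance (none leaves overhead): CaCl2 in fresh feed = CaCl2 in product, i.e. 1900×0.306 = (1−0.658)·S5·0.680.
S5 = 581.4/(0.680×0.342) = 2500 t/h.
Recycle S12 = 0.658×2500 = 1645 t/h.
Combined feed S10 = 1900 + 1645 = 3545 t/h.
Overhead S4 = S10 − S5 = 3545 − 2500 = 1045 t/h.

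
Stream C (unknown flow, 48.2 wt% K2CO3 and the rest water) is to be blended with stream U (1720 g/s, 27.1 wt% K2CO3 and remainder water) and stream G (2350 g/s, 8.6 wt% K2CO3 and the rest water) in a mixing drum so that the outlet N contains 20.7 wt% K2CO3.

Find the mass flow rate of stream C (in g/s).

Let C be the unknown flow. Total out = 4070 + C.
K2CO3 balance: 668.22 + 0.482·C = 0.207·(4070 + C)
(0.482 − 0.207)·C = 0.207×4070 − 668.22 = 174.27
C = 174.27 / 0.275 = 633.71 g/s

633.7 g/s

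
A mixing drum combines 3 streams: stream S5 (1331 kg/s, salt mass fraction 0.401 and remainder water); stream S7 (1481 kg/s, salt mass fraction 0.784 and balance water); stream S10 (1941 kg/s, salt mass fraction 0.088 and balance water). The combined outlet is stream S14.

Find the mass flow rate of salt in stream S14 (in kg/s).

salt out = salt in = 1331×0.401 + 1481×0.784 + 1941×0.088 = 1865.6 kg/s.

1866 kg/s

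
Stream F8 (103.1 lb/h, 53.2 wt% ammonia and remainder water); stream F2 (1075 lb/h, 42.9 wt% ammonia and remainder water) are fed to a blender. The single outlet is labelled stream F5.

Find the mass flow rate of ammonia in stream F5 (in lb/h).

516 lb/h

ammonia out = ammonia in = 103.1×0.532 + 1075×0.429 = 516.02 lb/h.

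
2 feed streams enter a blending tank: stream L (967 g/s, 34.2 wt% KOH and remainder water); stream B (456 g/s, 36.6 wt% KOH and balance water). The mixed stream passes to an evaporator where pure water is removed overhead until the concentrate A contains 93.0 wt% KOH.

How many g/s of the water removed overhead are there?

887.9 g/s

KOH entering = 967×0.342 + 456×0.366 = 497.61 g/s.
All KOH reports to A, so A = 497.61/0.930 = 535.06 g/s.
Total feed = 1423 g/s; overhead = 1423 − 535.06 = 887.94 g/s.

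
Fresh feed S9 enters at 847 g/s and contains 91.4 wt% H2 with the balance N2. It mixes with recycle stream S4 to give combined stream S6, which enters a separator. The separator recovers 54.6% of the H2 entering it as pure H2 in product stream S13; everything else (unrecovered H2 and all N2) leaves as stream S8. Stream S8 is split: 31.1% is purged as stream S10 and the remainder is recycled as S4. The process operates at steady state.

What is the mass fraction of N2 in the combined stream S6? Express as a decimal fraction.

0.172

N2 enters only via S9 and leaves only via the purge: 847×0.086 = 0.311×(N2 in S8), and the separator passes all N2, so N2 in S6 = N2 in S8 = 234.22 g/s.
H2 in S6: m_A = 847×0.914 + (1−0.311)·(1−0.546)·m_A, so m_A = 774.16/0.6872 = 1126.5 g/s.
S6 = 1126.5 + 234.22 = 1360.8 g/s.
N2 fraction in S6 = 234.22/1360.8 = 0.172.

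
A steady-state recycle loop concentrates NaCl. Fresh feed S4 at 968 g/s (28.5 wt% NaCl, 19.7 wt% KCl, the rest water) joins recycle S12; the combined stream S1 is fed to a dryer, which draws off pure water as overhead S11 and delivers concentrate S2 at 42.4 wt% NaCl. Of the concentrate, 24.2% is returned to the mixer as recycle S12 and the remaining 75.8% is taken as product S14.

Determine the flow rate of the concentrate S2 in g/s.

858.4 g/s

Overall NaCl balance (none leaves overhead): NaCl in fresh feed = NaCl in product, i.e. 968×0.285 = (1−0.242)·S2·0.424.
S2 = 275.88/(0.424×0.758) = 858.39 g/s.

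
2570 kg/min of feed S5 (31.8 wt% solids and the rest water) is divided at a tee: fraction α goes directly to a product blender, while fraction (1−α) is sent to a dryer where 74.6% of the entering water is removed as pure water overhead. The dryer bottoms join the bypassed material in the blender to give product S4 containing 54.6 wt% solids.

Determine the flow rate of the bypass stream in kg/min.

All 2570×0.318 = 817.26 kg/min of solids reaches S4, so S4 = 817.26/0.546 = 1496.8 kg/min and vapour = 1073.2 kg/min.
The evaporator receives (1−α)·2570 of feed at 0.682 water and removes 0.746 of that water:
0.746×0.682×(1−α)×2570 = 1073.2
(1−α) = 1073.2/1307.5 = 0.8208;  α = 0.1792.
Bypass flow = 0.1792×2570 = 460.63 kg/min.

460.6 kg/min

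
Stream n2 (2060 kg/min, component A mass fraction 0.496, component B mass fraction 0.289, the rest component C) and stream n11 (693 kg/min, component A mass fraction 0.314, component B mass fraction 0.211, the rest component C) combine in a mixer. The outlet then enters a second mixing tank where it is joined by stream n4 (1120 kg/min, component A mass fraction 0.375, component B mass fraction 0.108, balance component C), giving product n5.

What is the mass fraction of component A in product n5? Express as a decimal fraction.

0.428

Overall, product flow = 3873 kg/min.
component A in = 2060×0.496 + 693×0.314 + 1120×0.375 = 1659.4 kg/min.
component A fraction in n5 = 0.428.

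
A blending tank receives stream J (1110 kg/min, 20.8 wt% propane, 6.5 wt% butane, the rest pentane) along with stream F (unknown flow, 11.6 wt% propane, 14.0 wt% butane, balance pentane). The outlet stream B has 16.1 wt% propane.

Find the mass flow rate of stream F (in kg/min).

1159 kg/min

Let F be the unknown flow. Total out = 1110 + F.
propane balance: 230.88 + 0.116·F = 0.161·(1110 + F)
(0.116 − 0.161)·F = 0.161×1110 − 230.88 = -52.17
F = -52.17 / -0.045 = 1159.3 kg/min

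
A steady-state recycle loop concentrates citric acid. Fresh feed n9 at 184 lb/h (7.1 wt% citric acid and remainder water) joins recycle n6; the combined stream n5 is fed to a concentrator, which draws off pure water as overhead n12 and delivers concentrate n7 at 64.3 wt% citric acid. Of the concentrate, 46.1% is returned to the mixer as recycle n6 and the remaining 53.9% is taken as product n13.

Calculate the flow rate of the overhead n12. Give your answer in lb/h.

163.7 lb/h

Overall citric acid balance (none leaves overhead): citric acid in fresh feed = citric acid in product, i.e. 184×0.071 = (1−0.461)·n7·0.643.
n7 = 13.064/(0.643×0.539) = 37.694 lb/h.
Recycle n6 = 0.461×37.694 = 17.377 lb/h.
Combined feed n5 = 184 + 17.377 = 201.38 lb/h.
Overhead n12 = n5 − n7 = 201.38 − 37.694 = 163.68 lb/h.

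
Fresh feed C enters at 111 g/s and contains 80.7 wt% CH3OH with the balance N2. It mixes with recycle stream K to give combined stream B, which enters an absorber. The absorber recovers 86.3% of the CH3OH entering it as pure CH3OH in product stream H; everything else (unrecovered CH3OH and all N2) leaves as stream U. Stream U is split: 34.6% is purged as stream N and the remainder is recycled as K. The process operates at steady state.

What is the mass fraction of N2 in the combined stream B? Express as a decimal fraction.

N2 enters only via C and leaves only via the purge: 111×0.193 = 0.346×(N2 in U), and the absorber passes all N2, so N2 in B = N2 in U = 61.916 g/s.
CH3OH in B: m_A = 111×0.807 + (1−0.346)·(1−0.863)·m_A, so m_A = 89.577/0.9104 = 98.393 g/s.
B = 98.393 + 61.916 = 160.31 g/s.
N2 fraction in B = 61.916/160.31 = 0.3862.

0.3862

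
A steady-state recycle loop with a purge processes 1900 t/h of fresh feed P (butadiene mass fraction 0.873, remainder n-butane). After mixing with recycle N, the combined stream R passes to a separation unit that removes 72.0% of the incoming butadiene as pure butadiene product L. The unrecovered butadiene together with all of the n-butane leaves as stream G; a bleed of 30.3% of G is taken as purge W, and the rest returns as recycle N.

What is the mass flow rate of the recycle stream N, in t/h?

n-butane enters only via P and leaves only via the purge: 1900×0.127 = 0.303×(n-butane in G), and the separation unit passes all n-butane, so n-butane in R = n-butane in G = 796.37 t/h.
butadiene in R: m_A = 1900×0.873 + (1−0.303)·(1−0.720)·m_A, so m_A = 1658.7/0.8048 = 2060.9 t/h.
G = (1−0.720)×2060.9 + 796.37 = 1373.4 t/h.
Recycle N = (1−0.303)×1373.4 = 957.28 t/h.

957.3 t/h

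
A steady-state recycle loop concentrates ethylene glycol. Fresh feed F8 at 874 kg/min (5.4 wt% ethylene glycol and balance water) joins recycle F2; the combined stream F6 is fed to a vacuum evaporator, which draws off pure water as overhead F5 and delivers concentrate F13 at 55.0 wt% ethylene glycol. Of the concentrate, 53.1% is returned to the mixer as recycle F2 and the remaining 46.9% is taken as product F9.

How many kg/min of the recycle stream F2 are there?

Overall ethylene glycol balance (none leaves overhead): ethylene glycol in fresh feed = ethylene glycol in product, i.e. 874×0.054 = (1−0.531)·F13·0.550.
F13 = 47.196/(0.550×0.469) = 182.97 kg/min.
Recycle F2 = 0.531×182.97 = 97.155 kg/min.

97.15 kg/min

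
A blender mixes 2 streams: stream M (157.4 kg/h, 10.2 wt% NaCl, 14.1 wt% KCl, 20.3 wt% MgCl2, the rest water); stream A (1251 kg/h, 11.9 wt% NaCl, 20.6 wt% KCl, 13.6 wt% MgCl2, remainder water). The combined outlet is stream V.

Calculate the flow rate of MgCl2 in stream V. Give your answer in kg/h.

202.1 kg/h

MgCl2 out = MgCl2 in = 157.4×0.203 + 1251×0.136 = 202.09 kg/h.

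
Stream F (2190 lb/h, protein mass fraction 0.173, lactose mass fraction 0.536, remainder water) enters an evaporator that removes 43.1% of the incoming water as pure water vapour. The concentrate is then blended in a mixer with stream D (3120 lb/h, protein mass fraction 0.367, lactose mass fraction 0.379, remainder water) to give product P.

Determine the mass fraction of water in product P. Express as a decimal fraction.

Vapour removed = 0.431×0.291×2190 = 274.67 lb/h; concentrate = 1915.3 lb/h.
water reaching the mixer = 362.62 (from concentrate) + 3120×0.254 = 1155.1 lb/h.
Product flow = 1915.3 + 3120 = 5035.3 lb/h; water fraction = 0.229.

0.229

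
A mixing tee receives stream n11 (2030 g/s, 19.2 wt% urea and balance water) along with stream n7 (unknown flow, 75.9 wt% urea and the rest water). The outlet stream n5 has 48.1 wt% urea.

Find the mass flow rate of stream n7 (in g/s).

Let n7 be the unknown flow. Total out = 2030 + n7.
urea balance: 389.76 + 0.759·n7 = 0.481·(2030 + n7)
(0.759 − 0.481)·n7 = 0.481×2030 − 389.76 = 586.67
n7 = 586.67 / 0.278 = 2110.3 g/s

2110 g/s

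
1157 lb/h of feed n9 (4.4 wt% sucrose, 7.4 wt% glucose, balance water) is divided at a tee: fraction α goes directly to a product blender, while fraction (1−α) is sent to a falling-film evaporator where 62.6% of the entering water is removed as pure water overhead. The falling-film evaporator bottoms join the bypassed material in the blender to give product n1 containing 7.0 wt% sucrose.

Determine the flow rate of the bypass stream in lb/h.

All 1157×0.044 = 50.908 lb/h of sucrose reaches n1, so n1 = 50.908/0.070 = 727.26 lb/h and vapour = 429.74 lb/h.
The evaporator receives (1−α)·1157 of feed at 0.882 water and removes 0.626 of that water:
0.626×0.882×(1−α)×1157 = 429.74
(1−α) = 429.74/638.82 = 0.6727;  α = 0.3273.
Bypass flow = 0.3273×1157 = 378.67 lb/h.

378.7 lb/h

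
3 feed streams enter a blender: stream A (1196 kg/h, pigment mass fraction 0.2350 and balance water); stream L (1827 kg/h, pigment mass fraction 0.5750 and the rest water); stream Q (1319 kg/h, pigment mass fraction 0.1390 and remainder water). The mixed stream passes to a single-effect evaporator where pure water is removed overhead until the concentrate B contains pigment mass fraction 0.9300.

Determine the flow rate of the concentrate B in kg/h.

pigment entering = 1196×0.235 + 1827×0.575 + 1319×0.139 = 1514.9 kg/h.
All pigment reports to B, so B = 1514.9/0.930 = 1629 kg/h.

1629 kg/h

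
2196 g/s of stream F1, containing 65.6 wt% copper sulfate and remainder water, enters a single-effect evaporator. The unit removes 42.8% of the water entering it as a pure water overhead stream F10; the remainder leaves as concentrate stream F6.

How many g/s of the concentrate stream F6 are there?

water entering = 2196×0.344 = 755.42 g/s; overhead removed = 0.428×755.42 = 323.32 g/s.
Concentrate = 2196 − 323.32 = 1872.7 g/s.

1873 g/s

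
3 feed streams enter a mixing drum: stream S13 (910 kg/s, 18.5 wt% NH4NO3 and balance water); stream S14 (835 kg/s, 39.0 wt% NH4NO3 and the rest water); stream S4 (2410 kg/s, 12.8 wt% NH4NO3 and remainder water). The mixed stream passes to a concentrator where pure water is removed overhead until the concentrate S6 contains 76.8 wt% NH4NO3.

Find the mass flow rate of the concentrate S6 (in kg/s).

NH4NO3 entering = 910×0.185 + 835×0.390 + 2410×0.128 = 802.48 kg/s.
All NH4NO3 reports to S6, so S6 = 802.48/0.768 = 1044.9 kg/s.

1045 kg/s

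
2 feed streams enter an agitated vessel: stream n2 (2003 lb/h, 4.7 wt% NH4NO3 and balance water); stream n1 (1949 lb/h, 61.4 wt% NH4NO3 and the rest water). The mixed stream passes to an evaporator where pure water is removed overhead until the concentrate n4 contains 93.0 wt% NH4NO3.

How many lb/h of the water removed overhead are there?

2564 lb/h

NH4NO3 entering = 2003×0.047 + 1949×0.614 = 1290.8 lb/h.
All NH4NO3 reports to n4, so n4 = 1290.8/0.930 = 1388 lb/h.
Total feed = 3952 lb/h; overhead = 3952 − 1388 = 2564 lb/h.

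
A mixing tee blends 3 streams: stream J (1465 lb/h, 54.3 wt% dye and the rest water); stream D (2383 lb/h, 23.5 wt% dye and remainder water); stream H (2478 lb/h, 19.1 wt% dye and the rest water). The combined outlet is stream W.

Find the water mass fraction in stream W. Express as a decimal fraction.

0.711

Total flow out = 1465 + 2383 + 2478 = 6326 lb/h.
water in = 1465×0.457 + 2383×0.765 + 2478×0.809 = 4497.2 lb/h.
water mass fraction in W = 4497.2/6326 = 0.711.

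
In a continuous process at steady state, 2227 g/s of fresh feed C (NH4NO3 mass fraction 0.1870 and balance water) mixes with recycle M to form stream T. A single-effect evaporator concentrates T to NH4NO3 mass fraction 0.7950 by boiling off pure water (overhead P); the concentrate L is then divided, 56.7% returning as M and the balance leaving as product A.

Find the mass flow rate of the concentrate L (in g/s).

1210 g/s

Overall NH4NO3 balance (none leaves overhead): NH4NO3 in fresh feed = NH4NO3 in product, i.e. 2227×0.187 = (1−0.567)·L·0.795.
L = 416.45/(0.795×0.433) = 1209.8 g/s.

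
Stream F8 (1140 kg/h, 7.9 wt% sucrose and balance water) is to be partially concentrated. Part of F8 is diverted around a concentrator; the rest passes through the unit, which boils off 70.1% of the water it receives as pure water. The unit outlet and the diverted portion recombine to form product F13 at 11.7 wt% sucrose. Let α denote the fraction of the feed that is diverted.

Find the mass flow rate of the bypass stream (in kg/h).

All 1140×0.079 = 90.06 kg/h of sucrose reaches F13, so F13 = 90.06/0.117 = 769.74 kg/h and vapour = 370.26 kg/h.
The evaporator receives (1−α)·1140 of feed at 0.921 water and removes 0.701 of that water:
0.701×0.921×(1−α)×1140 = 370.26
(1−α) = 370.26/736.01 = 0.5031;  α = 0.4969.
Bypass flow = 0.4969×1140 = 566.51 kg/h.

566.5 kg/h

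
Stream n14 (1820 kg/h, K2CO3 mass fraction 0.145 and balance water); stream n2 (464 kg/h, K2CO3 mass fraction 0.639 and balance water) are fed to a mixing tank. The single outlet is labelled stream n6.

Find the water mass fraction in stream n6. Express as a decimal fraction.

0.755

Total flow out = 1820 + 464 = 2284 kg/h.
water in = 1820×0.855 + 464×0.361 = 1723.6 kg/h.
water mass fraction in n6 = 1723.6/2284 = 0.755.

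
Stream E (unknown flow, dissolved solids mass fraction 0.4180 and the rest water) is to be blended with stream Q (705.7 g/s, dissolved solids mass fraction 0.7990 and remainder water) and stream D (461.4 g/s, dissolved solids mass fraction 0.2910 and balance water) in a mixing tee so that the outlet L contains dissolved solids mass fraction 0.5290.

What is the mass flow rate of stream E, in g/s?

727.3 g/s

Let E be the unknown flow. Total out = 1167.1 + E.
dissolved solids balance: 698.12 + 0.418·E = 0.529·(1167.1 + E)
(0.418 − 0.529)·E = 0.529×1167.1 − 698.12 = -80.726
E = -80.726 / -0.111 = 727.26 g/s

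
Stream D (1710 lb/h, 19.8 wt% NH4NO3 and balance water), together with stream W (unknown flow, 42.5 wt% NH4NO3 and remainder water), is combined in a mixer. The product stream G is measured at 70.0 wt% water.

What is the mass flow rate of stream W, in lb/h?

1395 lb/h

Let W be the unknown flow. Total out = 1710 + W.
water balance: 1371.4 + 0.575·W = 0.700·(1710 + W)
(0.575 − 0.700)·W = 0.700×1710 − 1371.4 = -174.42
W = -174.42 / -0.125 = 1395.4 lb/h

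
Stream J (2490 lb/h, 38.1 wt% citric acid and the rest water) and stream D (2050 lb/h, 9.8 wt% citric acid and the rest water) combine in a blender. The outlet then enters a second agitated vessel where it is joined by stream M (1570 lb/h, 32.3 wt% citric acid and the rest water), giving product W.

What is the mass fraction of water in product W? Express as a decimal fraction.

0.729

Overall, product flow = 6110 lb/h.
water in = 2490×0.619 + 2050×0.902 + 1570×0.677 = 4453.3 lb/h.
water fraction in W = 0.729.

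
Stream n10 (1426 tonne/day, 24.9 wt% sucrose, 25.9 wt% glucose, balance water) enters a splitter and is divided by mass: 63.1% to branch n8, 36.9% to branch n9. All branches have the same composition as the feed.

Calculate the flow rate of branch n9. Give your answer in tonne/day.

Branch n9 flow = 0.369×1426 = 526.19 tonne/day.

526.2 tonne/day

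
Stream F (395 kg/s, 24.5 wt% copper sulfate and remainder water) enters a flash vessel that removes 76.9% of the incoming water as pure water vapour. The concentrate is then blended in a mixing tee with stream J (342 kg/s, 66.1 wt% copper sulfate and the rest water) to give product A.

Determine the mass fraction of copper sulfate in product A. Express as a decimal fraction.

Vapour removed = 0.769×0.755×395 = 229.34 kg/s; concentrate = 165.66 kg/s.
copper sulfate reaching the mixer = 96.775 (from concentrate) + 342×0.661 = 322.84 kg/s.
Product flow = 165.66 + 342 = 507.66 kg/s; copper sulfate fraction = 0.6359.

0.6359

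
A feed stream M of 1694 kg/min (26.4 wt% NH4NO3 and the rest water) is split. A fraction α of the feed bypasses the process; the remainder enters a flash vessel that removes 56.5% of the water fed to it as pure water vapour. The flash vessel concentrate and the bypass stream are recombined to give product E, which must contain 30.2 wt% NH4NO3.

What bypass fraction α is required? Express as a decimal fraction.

All 1694×0.264 = 447.22 kg/min of NH4NO3 reaches E, so E = 447.22/0.302 = 1480.8 kg/min and vapour = 213.15 kg/min.
The evaporator receives (1−α)·1694 of feed at 0.736 water and removes 0.565 of that water:
0.565×0.736×(1−α)×1694 = 213.15
(1−α) = 213.15/704.43 = 0.3026;  α = 0.6974.

0.697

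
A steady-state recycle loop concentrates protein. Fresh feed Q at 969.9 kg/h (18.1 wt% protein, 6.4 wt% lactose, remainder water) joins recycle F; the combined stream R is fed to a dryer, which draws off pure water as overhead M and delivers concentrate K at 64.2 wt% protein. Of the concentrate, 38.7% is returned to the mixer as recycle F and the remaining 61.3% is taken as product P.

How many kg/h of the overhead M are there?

Overall protein balance (none leaves overhead): protein in fresh feed = protein in product, i.e. 969.9×0.181 = (1−0.387)·K·0.642.
K = 175.55/(0.642×0.613) = 446.08 kg/h.
Recycle F = 0.387×446.08 = 172.63 kg/h.
Combined feed R = 969.9 + 172.63 = 1142.5 kg/h.
Overhead M = R − K = 1142.5 − 446.08 = 696.45 kg/h.

696.5 kg/h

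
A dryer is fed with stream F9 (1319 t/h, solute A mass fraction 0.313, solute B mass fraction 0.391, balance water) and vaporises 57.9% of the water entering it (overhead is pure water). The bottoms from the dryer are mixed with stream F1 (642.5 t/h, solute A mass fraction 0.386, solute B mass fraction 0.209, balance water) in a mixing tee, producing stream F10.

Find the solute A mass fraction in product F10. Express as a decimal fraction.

Vapour removed = 0.579×0.296×1319 = 226.06 t/h; concentrate = 1092.9 t/h.
solute A reaching the mixer = 412.85 (from concentrate) + 642.5×0.386 = 660.85 t/h.
Product flow = 1092.9 + 642.5 = 1735.4 t/h; solute A fraction = 0.381.

0.381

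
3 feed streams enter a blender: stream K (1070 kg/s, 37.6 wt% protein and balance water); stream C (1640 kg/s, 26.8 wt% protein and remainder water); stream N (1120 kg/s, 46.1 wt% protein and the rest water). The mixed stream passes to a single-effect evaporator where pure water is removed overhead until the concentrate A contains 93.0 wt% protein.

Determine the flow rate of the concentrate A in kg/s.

protein entering = 1070×0.376 + 1640×0.268 + 1120×0.461 = 1358.2 kg/s.
All protein reports to A, so A = 1358.2/0.930 = 1460.4 kg/s.

1460 kg/s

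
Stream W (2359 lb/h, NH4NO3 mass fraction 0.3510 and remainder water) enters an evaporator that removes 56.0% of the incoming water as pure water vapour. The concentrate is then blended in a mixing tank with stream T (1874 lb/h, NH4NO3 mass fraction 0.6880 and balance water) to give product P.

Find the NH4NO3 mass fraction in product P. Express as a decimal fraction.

0.6272

Vapour removed = 0.560×0.649×2359 = 857.35 lb/h; concentrate = 1501.6 lb/h.
NH4NO3 reaching the mixer = 828.01 (from concentrate) + 1874×0.688 = 2117.3 lb/h.
Product flow = 1501.6 + 1874 = 3375.6 lb/h; NH4NO3 fraction = 0.6272.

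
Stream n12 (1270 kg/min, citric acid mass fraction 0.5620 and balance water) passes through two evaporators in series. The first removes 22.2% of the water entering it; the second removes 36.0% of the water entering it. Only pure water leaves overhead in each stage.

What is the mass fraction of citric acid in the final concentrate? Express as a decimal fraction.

water in feed = 1270×0.438 = 556.26 kg/min.
After stage 1: water left = (1−0.222)×556.26 = 432.77; stream total = 1146.5 kg/min.
After stage 2: water left = (1−0.360)×432.77 = 276.97; final concentrate = 990.71 kg/min.
citric acid fraction = 713.74/990.71 = 0.7204.

0.7204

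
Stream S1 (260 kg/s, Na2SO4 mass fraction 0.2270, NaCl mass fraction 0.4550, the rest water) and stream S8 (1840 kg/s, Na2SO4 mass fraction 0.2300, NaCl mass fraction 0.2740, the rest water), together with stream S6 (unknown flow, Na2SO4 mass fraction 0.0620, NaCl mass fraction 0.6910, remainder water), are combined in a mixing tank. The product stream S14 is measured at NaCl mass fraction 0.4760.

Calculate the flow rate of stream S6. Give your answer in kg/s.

1754 kg/s

Let S6 be the unknown flow. Total out = 2100 + S6.
NaCl balance: 622.46 + 0.691·S6 = 0.476·(2100 + S6)
(0.691 − 0.476)·S6 = 0.476×2100 − 622.46 = 377.14
S6 = 377.14 / 0.215 = 1754.1 kg/s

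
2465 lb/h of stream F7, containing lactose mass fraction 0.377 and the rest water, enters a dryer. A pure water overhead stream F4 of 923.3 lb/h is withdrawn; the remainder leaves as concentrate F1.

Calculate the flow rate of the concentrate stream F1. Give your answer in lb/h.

Concentrate = 2465 − 923.3 = 1541.7 lb/h.

1542 lb/h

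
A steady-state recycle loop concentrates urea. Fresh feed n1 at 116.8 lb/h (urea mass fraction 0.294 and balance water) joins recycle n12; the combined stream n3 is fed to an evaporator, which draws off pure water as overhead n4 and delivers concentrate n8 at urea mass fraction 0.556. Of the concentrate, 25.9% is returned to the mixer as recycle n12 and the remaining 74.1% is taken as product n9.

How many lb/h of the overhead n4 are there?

Overall urea balance (none leaves overhead): urea in fresh feed = urea in product, i.e. 116.8×0.294 = (1−0.259)·n8·0.556.
n8 = 34.339/(0.556×0.741) = 83.348 lb/h.
Recycle n12 = 0.259×83.348 = 21.587 lb/h.
Combined feed n3 = 116.8 + 21.587 = 138.39 lb/h.
Overhead n4 = n3 − n8 = 138.39 − 83.348 = 55.039 lb/h.

55.04 lb/h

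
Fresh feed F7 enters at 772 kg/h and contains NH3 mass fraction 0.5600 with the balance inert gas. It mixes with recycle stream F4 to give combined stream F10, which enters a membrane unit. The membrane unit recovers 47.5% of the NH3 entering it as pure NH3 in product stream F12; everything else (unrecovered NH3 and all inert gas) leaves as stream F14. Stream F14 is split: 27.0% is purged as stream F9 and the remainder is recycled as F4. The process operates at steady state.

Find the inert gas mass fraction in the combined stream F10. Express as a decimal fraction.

inert gas enters only via F7 and leaves only via the purge: 772×0.440 = 0.270×(inert gas in F14), and the membrane unit passes all inert gas, so inert gas in F10 = inert gas in F14 = 1258.1 kg/h.
NH3 in F10: m_A = 772×0.560 + (1−0.270)·(1−0.475)·m_A, so m_A = 432.32/0.6168 = 700.96 kg/h.
F10 = 700.96 + 1258.1 = 1959 kg/h.
inert gas fraction in F10 = 1258.1/1959 = 0.6422.

0.6422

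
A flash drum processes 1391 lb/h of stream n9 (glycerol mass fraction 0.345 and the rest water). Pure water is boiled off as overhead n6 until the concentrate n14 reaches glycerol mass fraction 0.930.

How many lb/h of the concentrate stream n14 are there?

glycerol is conserved: 1391×0.345 = 479.89 lb/h all reports to the concentrate.
Concentrate = 479.89/(target fraction) = 516.02 lb/h.

516 lb/h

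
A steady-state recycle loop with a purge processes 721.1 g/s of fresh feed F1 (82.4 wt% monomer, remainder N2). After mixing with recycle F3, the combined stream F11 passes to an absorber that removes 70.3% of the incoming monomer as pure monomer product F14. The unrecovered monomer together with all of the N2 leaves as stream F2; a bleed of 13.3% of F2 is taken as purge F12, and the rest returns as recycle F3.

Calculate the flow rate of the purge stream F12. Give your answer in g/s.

N2 enters only via F1 and leaves only via the purge: 721.1×0.176 = 0.133×(N2 in F2), and the absorber passes all N2, so N2 in F11 = N2 in F2 = 954.24 g/s.
monomer in F11: m_A = 721.1×0.824 + (1−0.133)·(1−0.703)·m_A, so m_A = 594.19/0.7425 = 800.25 g/s.
F2 = (1−0.703)×800.25 + 954.24 = 1191.9 g/s.
Purge F12 = 0.133×1191.9 = 158.52 g/s.

158.5 g/s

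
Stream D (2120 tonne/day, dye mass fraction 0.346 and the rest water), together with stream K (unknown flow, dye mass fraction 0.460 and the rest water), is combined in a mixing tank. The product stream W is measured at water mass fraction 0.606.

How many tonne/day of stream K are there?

Let K be the unknown flow. Total out = 2120 + K.
water balance: 1386.5 + 0.540·K = 0.606·(2120 + K)
(0.540 − 0.606)·K = 0.606×2120 − 1386.5 = -101.76
K = -101.76 / -0.066 = 1541.8 tonne/day

1542 tonne/day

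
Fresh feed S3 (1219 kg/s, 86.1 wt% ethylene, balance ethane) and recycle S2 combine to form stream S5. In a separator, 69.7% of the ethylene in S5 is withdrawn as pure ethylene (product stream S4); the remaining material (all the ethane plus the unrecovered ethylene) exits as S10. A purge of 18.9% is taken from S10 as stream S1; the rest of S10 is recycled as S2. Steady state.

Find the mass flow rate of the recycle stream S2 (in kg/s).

1069 kg/s

ethane enters only via S3 and leaves only via the purge: 1219×0.139 = 0.189×(ethane in S10), and the separator passes all ethane, so ethane in S5 = ethane in S10 = 896.51 kg/s.
ethylene in S5: m_A = 1219×0.861 + (1−0.189)·(1−0.697)·m_A, so m_A = 1049.6/0.7543 = 1391.5 kg/s.
S10 = (1−0.697)×1391.5 + 896.51 = 1318.1 kg/s.
Recycle S2 = (1−0.189)×1318.1 = 1069 kg/s.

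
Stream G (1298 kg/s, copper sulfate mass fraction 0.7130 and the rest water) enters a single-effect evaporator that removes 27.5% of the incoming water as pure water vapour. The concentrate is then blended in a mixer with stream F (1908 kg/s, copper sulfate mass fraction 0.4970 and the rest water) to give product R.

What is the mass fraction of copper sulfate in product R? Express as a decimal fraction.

0.6037

Vapour removed = 0.275×0.287×1298 = 102.44 kg/s; concentrate = 1195.6 kg/s.
copper sulfate reaching the mixer = 925.47 (from concentrate) + 1908×0.497 = 1873.8 kg/s.
Product flow = 1195.6 + 1908 = 3103.6 kg/s; copper sulfate fraction = 0.6037.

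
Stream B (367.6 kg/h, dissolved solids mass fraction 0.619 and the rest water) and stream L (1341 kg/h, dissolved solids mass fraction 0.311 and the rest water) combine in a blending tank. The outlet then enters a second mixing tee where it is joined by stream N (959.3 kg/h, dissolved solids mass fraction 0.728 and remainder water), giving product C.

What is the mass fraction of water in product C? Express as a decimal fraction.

0.497

Overall, product flow = 2667.9 kg/h.
water in = 367.6×0.381 + 1341×0.689 + 959.3×0.272 = 1324.9 kg/h.
water fraction in C = 0.497.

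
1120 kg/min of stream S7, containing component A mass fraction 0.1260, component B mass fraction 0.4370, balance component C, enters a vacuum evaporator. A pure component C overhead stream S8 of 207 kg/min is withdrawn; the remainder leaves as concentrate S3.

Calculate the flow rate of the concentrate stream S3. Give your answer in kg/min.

913 kg/min

Concentrate = 1120 − 207 = 913 kg/min.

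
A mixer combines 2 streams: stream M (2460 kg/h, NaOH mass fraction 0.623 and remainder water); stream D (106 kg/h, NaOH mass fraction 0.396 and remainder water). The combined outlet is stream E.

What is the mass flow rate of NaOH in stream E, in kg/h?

NaOH out = NaOH in = 2460×0.623 + 106×0.396 = 1574.6 kg/h.

1575 kg/h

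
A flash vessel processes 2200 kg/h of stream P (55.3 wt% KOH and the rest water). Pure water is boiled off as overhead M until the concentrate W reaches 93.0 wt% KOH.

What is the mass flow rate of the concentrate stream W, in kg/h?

KOH is conserved: 2200×0.553 = 1216.6 kg/h all reports to the concentrate.
Concentrate = 1216.6/(target fraction) = 1308.2 kg/h.

1308 kg/h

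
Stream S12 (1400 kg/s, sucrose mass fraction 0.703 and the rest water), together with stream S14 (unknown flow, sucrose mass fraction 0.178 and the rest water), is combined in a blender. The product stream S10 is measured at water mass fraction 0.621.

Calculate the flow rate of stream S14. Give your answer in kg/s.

2257 kg/s

Let S14 be the unknown flow. Total out = 1400 + S14.
water balance: 415.8 + 0.822·S14 = 0.621·(1400 + S14)
(0.822 − 0.621)·S14 = 0.621×1400 − 415.8 = 453.6
S14 = 453.6 / 0.201 = 2256.7 kg/s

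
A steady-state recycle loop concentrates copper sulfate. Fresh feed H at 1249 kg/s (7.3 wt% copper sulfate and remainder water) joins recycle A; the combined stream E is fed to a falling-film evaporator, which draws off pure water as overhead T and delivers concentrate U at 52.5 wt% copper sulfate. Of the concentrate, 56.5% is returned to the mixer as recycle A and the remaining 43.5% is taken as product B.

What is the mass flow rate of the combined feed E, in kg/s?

Overall copper sulfate balance (none leaves overhead): copper sulfate in fresh feed = copper sulfate in product, i.e. 1249×0.073 = (1−0.565)·U·0.525.
U = 91.177/(0.525×0.435) = 399.24 kg/s.
Recycle A = 0.565×399.24 = 225.57 kg/s.
Combined feed E = 1249 + 225.57 = 1474.6 kg/s.

1475 kg/s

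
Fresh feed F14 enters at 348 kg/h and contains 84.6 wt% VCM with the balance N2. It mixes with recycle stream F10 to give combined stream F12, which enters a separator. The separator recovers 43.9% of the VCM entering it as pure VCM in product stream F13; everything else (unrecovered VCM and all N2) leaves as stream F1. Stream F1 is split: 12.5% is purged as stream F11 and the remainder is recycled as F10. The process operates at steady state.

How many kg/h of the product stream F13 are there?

VCM in F12: m_A = 348×0.846 + (1−0.125)·(1−0.439)·m_A, so m_A = 294.41/0.5091 = 578.26 kg/h.
Product F13 = 0.439×578.26 = 253.86 kg/h.

253.9 kg/h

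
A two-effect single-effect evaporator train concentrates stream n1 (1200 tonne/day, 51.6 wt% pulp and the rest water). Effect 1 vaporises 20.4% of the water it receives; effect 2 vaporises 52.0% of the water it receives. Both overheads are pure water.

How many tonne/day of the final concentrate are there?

water in feed = 1200×0.484 = 580.8 tonne/day.
After stage 1: water left = (1−0.204)×580.8 = 462.32; stream total = 1081.5 tonne/day.
After stage 2: water left = (1−0.520)×462.32 = 221.91; final concentrate = 841.11 tonne/day.

841.1 tonne/day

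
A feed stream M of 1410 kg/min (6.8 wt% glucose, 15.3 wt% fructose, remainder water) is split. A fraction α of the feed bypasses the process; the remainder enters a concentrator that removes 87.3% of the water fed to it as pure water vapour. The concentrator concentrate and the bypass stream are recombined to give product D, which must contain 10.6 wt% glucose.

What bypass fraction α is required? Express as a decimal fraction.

All 1410×0.068 = 95.88 kg/min of glucose reaches D, so D = 95.88/0.106 = 904.53 kg/min and vapour = 505.47 kg/min.
The evaporator receives (1−α)·1410 of feed at 0.779 water and removes 0.873 of that water:
0.873×0.779×(1−α)×1410 = 505.47
(1−α) = 505.47/958.89 = 0.5271;  α = 0.4729.

0.473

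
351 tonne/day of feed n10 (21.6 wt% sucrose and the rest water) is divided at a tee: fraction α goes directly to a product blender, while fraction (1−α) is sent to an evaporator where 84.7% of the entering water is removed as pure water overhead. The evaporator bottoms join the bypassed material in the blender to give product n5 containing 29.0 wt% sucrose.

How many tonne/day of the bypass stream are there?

216.1 tonne/day

All 351×0.216 = 75.816 tonne/day of sucrose reaches n5, so n5 = 75.816/0.290 = 261.43 tonne/day and vapour = 89.566 tonne/day.
The evaporator receives (1−α)·351 of feed at 0.784 water and removes 0.847 of that water:
0.847×0.784×(1−α)×351 = 89.566
(1−α) = 89.566/233.08 = 0.3843;  α = 0.6157.
Bypass flow = 0.6157×351 = 216.12 tonne/day.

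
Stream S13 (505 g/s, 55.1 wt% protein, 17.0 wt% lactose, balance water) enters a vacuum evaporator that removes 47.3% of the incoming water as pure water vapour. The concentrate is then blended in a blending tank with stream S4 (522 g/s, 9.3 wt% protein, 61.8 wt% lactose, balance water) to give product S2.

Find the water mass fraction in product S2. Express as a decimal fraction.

Vapour removed = 0.473×0.279×505 = 66.643 g/s; concentrate = 438.36 g/s.
water reaching the mixer = 74.252 (from concentrate) + 522×0.289 = 225.11 g/s.
Product flow = 438.36 + 522 = 960.36 g/s; water fraction = 0.2344.

0.2344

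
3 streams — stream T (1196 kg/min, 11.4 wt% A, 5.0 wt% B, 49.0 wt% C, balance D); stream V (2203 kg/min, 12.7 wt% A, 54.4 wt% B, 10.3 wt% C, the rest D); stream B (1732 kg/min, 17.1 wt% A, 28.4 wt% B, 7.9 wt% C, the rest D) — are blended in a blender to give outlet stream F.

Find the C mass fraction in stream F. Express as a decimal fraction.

0.185

Total flow out = 1196 + 2203 + 1732 = 5131 kg/min.
C in = 1196×0.490 + 2203×0.103 + 1732×0.079 = 949.78 kg/min.
C mass fraction in F = 949.78/5131 = 0.185.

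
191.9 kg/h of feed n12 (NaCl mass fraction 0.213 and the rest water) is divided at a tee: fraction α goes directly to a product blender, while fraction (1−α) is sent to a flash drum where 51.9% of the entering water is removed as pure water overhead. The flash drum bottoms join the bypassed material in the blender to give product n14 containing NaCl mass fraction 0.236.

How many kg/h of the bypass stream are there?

146.1 kg/h

All 191.9×0.213 = 40.875 kg/h of NaCl reaches n14, so n14 = 40.875/0.236 = 173.2 kg/h and vapour = 18.702 kg/h.
The evaporator receives (1−α)·191.9 of feed at 0.787 water and removes 0.519 of that water:
0.519×0.787×(1−α)×191.9 = 18.702
(1−α) = 18.702/78.382 = 0.2386;  α = 0.7614.
Bypass flow = 0.7614×191.9 = 146.11 kg/h.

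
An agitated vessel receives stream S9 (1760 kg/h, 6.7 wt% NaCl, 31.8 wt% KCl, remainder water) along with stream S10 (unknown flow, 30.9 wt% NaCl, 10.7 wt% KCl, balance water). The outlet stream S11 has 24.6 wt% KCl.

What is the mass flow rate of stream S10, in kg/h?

911.7 kg/h

Let S10 be the unknown flow. Total out = 1760 + S10.
KCl balance: 559.68 + 0.107·S10 = 0.246·(1760 + S10)
(0.107 − 0.246)·S10 = 0.246×1760 − 559.68 = -126.72
S10 = -126.72 / -0.139 = 911.65 kg/h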